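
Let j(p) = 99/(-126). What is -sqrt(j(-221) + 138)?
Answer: -sqrt(26894)/14 ≈ -11.714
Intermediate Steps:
j(p) = -11/14 (j(p) = 99*(-1/126) = -11/14)
-sqrt(j(-221) + 138) = -sqrt(-11/14 + 138) = -sqrt(1921/14) = -sqrt(26894)/14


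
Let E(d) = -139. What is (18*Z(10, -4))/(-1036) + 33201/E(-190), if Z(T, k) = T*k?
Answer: -8574039/36001 ≈ -238.16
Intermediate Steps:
(18*Z(10, -4))/(-1036) + 33201/E(-190) = (18*(10*(-4)))/(-1036) + 33201/(-139) = (18*(-40))*(-1/1036) + 33201*(-1/139) = -720*(-1/1036) - 33201/139 = 180/259 - 33201/139 = -8574039/36001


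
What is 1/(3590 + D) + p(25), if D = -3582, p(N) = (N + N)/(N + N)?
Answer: 9/8 ≈ 1.1250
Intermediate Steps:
p(N) = 1 (p(N) = (2*N)/((2*N)) = (2*N)*(1/(2*N)) = 1)
1/(3590 + D) + p(25) = 1/(3590 - 3582) + 1 = 1/8 + 1 = ⅛ + 1 = 9/8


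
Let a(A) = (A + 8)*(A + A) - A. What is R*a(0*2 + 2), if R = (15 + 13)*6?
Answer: 6384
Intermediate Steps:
a(A) = -A + 2*A*(8 + A) (a(A) = (8 + A)*(2*A) - A = 2*A*(8 + A) - A = -A + 2*A*(8 + A))
R = 168 (R = 28*6 = 168)
R*a(0*2 + 2) = 168*((0*2 + 2)*(15 + 2*(0*2 + 2))) = 168*((0 + 2)*(15 + 2*(0 + 2))) = 168*(2*(15 + 2*2)) = 168*(2*(15 + 4)) = 168*(2*19) = 168*38 = 6384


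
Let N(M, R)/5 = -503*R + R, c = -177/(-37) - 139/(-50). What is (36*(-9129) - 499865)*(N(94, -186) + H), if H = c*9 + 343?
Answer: -716205837042883/1850 ≈ -3.8714e+11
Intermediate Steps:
c = 13993/1850 (c = -177*(-1/37) - 139*(-1/50) = 177/37 + 139/50 = 13993/1850 ≈ 7.5638)
N(M, R) = -2510*R (N(M, R) = 5*(-503*R + R) = 5*(-502*R) = -2510*R)
H = 760487/1850 (H = (13993/1850)*9 + 343 = 125937/1850 + 343 = 760487/1850 ≈ 411.07)
(36*(-9129) - 499865)*(N(94, -186) + H) = (36*(-9129) - 499865)*(-2510*(-186) + 760487/1850) = (-328644 - 499865)*(466860 + 760487/1850) = -828509*864451487/1850 = -716205837042883/1850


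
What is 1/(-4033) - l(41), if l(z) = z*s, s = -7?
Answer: 1157470/4033 ≈ 287.00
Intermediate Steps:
l(z) = -7*z (l(z) = z*(-7) = -7*z)
1/(-4033) - l(41) = 1/(-4033) - (-7)*41 = -1/4033 - 1*(-287) = -1/4033 + 287 = 1157470/4033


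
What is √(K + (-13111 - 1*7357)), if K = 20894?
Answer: √426 ≈ 20.640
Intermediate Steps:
√(K + (-13111 - 1*7357)) = √(20894 + (-13111 - 1*7357)) = √(20894 + (-13111 - 7357)) = √(20894 - 20468) = √426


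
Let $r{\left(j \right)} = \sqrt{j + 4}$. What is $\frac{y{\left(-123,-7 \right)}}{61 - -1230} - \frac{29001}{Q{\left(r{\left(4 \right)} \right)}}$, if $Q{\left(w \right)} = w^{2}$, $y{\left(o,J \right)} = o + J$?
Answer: $- \frac{37441331}{10328} \approx -3625.2$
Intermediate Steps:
$y{\left(o,J \right)} = J + o$
$r{\left(j \right)} = \sqrt{4 + j}$
$\frac{y{\left(-123,-7 \right)}}{61 - -1230} - \frac{29001}{Q{\left(r{\left(4 \right)} \right)}} = \frac{-7 - 123}{61 - -1230} - \frac{29001}{\left(\sqrt{4 + 4}\right)^{2}} = - \frac{130}{61 + 1230} - \frac{29001}{\left(\sqrt{8}\right)^{2}} = - \frac{130}{1291} - \frac{29001}{\left(2 \sqrt{2}\right)^{2}} = \left(-130\right) \frac{1}{1291} - \frac{29001}{8} = - \frac{130}{1291} - \frac{29001}{8} = - \frac{37441331}{10328}$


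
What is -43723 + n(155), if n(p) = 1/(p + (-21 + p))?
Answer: -12635946/289 ≈ -43723.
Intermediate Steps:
n(p) = 1/(-21 + 2*p)
-43723 + n(155) = -43723 + 1/(-21 + 2*155) = -43723 + 1/(-21 + 310) = -43723 + 1/289 = -12635946/289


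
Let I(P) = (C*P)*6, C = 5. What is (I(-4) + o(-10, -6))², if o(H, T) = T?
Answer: 15876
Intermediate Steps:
I(P) = 30*P (I(P) = (5*P)*6 = 30*P)
(I(-4) + o(-10, -6))² = (30*(-4) - 6)² = (-120 - 6)² = (-126)² = 15876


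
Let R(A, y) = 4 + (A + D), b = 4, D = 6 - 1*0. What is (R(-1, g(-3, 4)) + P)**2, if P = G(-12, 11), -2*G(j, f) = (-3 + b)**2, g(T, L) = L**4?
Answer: 289/4 ≈ 72.250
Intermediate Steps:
D = 6 (D = 6 + 0 = 6)
G(j, f) = -1/2 (G(j, f) = -(-3 + 4)**2/2 = -1/2*1**2 = -1/2*1 = -1/2)
P = -1/2 ≈ -0.50000
R(A, y) = 10 + A (R(A, y) = 4 + (A + 6) = 4 + (6 + A) = 10 + A)
(R(-1, g(-3, 4)) + P)**2 = ((10 - 1) - 1/2)**2 = (9 - 1/2)**2 = (17/2)**2 = 289/4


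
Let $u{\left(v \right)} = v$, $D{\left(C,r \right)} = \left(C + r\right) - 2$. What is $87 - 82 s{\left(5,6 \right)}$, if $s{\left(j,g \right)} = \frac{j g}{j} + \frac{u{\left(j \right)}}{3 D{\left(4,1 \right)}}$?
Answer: $- \frac{4055}{9} \approx -450.56$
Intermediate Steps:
$D{\left(C,r \right)} = -2 + C + r$
$s{\left(j,g \right)} = g + \frac{j}{9}$ ($s{\left(j,g \right)} = \frac{j g}{j} + \frac{j}{3 \left(-2 + 4 + 1\right)} = \frac{g j}{j} + \frac{j}{3 \cdot 3} = g + \frac{j}{9}$)
$87 - 82 s{\left(5,6 \right)} = 87 - 82 \left(6 + \frac{1}{9} \cdot 5\right) = 87 - 82 \left(6 + \frac{5}{9}\right) = 87 - \frac{4838}{9} = - \frac{4055}{9}$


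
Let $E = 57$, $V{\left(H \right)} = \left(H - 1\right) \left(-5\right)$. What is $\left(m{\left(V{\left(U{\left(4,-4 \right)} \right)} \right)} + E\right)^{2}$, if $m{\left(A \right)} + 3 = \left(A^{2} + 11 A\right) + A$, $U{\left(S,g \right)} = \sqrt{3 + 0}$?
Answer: $82096 - 47080 \sqrt{3} \approx 551.05$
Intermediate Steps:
$U{\left(S,g \right)} = \sqrt{3}$
$V{\left(H \right)} = 5 - 5 H$ ($V{\left(H \right)} = \left(-1 + H\right) \left(-5\right) = 5 - 5 H$)
$m{\left(A \right)} = -3 + A^{2} + 12 A$ ($m{\left(A \right)} = -3 + \left(\left(A^{2} + 11 A\right) + A\right) = -3 + \left(A^{2} + 12 A\right) = -3 + A^{2} + 12 A$)
$\left(m{\left(V{\left(U{\left(4,-4 \right)} \right)} \right)} + E\right)^{2} = \left(\left(-3 + \left(5 - 5 \sqrt{3}\right)^{2} + 12 \left(5 - 5 \sqrt{3}\right)\right) + 57\right)^{2} = \left(\left(-3 + \left(5 - 5 \sqrt{3}\right)^{2} + \left(60 - 60 \sqrt{3}\right)\right) + 57\right)^{2} = \left(\left(57 + \left(5 - 5 \sqrt{3}\right)^{2} - 60 \sqrt{3}\right) + 57\right)^{2} = \left(114 + \left(5 - 5 \sqrt{3}\right)^{2} - 60 \sqrt{3}\right)^{2}$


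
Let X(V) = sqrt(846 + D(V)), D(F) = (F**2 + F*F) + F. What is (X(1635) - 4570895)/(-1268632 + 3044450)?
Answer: -4570895/1775818 + sqrt(5348931)/1775818 ≈ -2.5727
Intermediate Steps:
D(F) = F + 2*F**2 (D(F) = (F**2 + F**2) + F = 2*F**2 + F = F + 2*F**2)
X(V) = sqrt(846 + V*(1 + 2*V))
(X(1635) - 4570895)/(-1268632 + 3044450) = (sqrt(846 + 1635*(1 + 2*1635)) - 4570895)/(-1268632 + 3044450) = (sqrt(846 + 1635*(1 + 3270)) - 4570895)/1775818 = (sqrt(846 + 1635*3271) - 4570895)*(1/1775818) = (sqrt(846 + 5348085) - 4570895)*(1/1775818) = (sqrt(5348931) - 4570895)*(1/1775818) = (-4570895 + sqrt(5348931))*(1/1775818) = -4570895/1775818 + sqrt(5348931)/1775818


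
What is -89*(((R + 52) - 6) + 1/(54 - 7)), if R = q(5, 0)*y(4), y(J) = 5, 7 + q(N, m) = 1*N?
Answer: -150677/47 ≈ -3205.9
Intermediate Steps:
q(N, m) = -7 + N (q(N, m) = -7 + 1*N = -7 + N)
R = -10 (R = (-7 + 5)*5 = -2*5 = -10)
-89*(((R + 52) - 6) + 1/(54 - 7)) = -89*(((-10 + 52) - 6) + 1/(54 - 7)) = -89*((42 - 6) + 1/47) = -89*(36 + 1/47) = -89*1693/47 = -150677/47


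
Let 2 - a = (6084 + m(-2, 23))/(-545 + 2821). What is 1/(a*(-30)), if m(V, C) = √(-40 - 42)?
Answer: 871708/17603295 - 569*I*√82/17603295 ≈ 0.04952 - 0.0002927*I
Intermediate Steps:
m(V, C) = I*√82 (m(V, C) = √(-82) = I*√82)
a = -383/569 - I*√82/2276 (a = 2 - (6084 + I*√82)/(-545 + 2821) = 2 - (6084 + I*√82)/2276 = 2 - (1521/569 + I*√82/2276) = 2 + (-1521/569 - I*√82/2276) = -383/569 - I*√82/2276 ≈ -0.67311 - 0.0039786*I)
1/(a*(-30)) = 1/((-383/569 - I*√82/2276)*(-30)) = 1/(11490/569 + 15*I*√82/1138)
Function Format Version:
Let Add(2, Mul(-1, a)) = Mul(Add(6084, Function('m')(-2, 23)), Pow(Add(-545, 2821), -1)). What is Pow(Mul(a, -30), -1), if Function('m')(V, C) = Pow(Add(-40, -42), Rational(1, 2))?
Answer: Add(Rational(871708, 17603295), Mul(Rational(-569, 17603295), I, Pow(82, Rational(1, 2)))) ≈ Add(0.049520, Mul(-0.00029270, I))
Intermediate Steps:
Function('m')(V, C) = Mul(I, Pow(82, Rational(1, 2))) (Function('m')(V, C) = Pow(-82, Rational(1, 2)) = Mul(I, Pow(82, Rational(1, 2))))
a = Add(Rational(-383, 569), Mul(Rational(-1, 2276), I, Pow(82, Rational(1, 2)))) (a = Add(2, Mul(-1, Mul(Add(6084, Mul(I, Pow(82, Rational(1, 2)))), Pow(Add(-545, 2821), -1)))) = Add(2, Mul(-1, Mul(Add(6084, Mul(I, Pow(82, Rational(1, 2)))), Pow(2276, -1)))) = Add(2, Mul(-1, Mul(Add(6084, Mul(I, Pow(82, Rational(1, 2)))), Rational(1, 2276)))) = Add(2, Mul(-1, Add(Rational(1521, 569), Mul(Rational(1, 2276), I, Pow(82, Rational(1, 2)))))) = Add(2, Add(Rational(-1521, 569), Mul(Rational(-1, 2276), I, Pow(82, Rational(1, 2))))) = Add(Rational(-383, 569), Mul(Rational(-1, 2276), I, Pow(82, Rational(1, 2)))) ≈ Add(-0.67311, Mul(-0.0039786, I)))
Pow(Mul(a, -30), -1) = Pow(Mul(Add(Rational(-383, 569), Mul(Rational(-1, 2276), I, Pow(82, Rational(1, 2)))), -30), -1) = Pow(Add(Rational(11490, 569), Mul(Rational(15, 1138), I, Pow(82, Rational(1, 2)))), -1)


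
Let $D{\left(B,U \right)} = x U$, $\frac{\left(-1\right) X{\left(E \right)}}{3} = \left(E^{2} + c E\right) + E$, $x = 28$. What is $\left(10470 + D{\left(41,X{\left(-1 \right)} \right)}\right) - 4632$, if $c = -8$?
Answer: $5166$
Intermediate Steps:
$X{\left(E \right)} = - 3 E^{2} + 21 E$ ($X{\left(E \right)} = - 3 \left(\left(E^{2} - 8 E\right) + E\right) = - 3 \left(E^{2} - 7 E\right) = - 3 E^{2} + 21 E$)
$D{\left(B,U \right)} = 28 U$
$\left(10470 + D{\left(41,X{\left(-1 \right)} \right)}\right) - 4632 = \left(10470 + 28 \cdot 3 \left(-1\right) \left(7 - -1\right)\right) - 4632 = \left(10470 + 28 \cdot 3 \left(-1\right) \left(7 + 1\right)\right) - 4632 = \left(10470 + 28 \cdot 3 \left(-1\right) 8\right) - 4632 = \left(10470 + 28 \left(-24\right)\right) - 4632 = \left(10470 - 672\right) - 4632 = 9798 - 4632 = 5166$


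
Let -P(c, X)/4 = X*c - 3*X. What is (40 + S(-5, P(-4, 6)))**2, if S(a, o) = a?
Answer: 1225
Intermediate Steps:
P(c, X) = 12*X - 4*X*c (P(c, X) = -4*(X*c - 3*X) = -4*(-3*X + X*c) = 12*X - 4*X*c)
(40 + S(-5, P(-4, 6)))**2 = (40 - 5)**2 = 35**2 = 1225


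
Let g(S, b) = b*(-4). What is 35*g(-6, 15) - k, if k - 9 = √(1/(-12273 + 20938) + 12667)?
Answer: -2109 - 2*√237766638185/8665 ≈ -2221.5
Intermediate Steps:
g(S, b) = -4*b
k = 9 + 2*√237766638185/8665 (k = 9 + √(1/(-12273 + 20938) + 12667) = 9 + √(1/8665 + 12667) = 9 + √(109759556/8665) = 9 + 2*√237766638185/8665 ≈ 121.55)
35*g(-6, 15) - k = 35*(-4*15) - (9 + 2*√237766638185/8665) = 35*(-60) + (-9 - 2*√237766638185/8665) = -2100 + (-9 - 2*√237766638185/8665) = -2109 - 2*√237766638185/8665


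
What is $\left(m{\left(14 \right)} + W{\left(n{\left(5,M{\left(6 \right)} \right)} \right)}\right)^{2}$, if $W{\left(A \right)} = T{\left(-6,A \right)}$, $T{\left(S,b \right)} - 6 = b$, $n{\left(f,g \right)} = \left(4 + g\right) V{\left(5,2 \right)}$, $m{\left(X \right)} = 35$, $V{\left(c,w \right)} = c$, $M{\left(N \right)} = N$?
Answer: $8281$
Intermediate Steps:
$n{\left(f,g \right)} = 20 + 5 g$ ($n{\left(f,g \right)} = \left(4 + g\right) 5 = 20 + 5 g$)
$T{\left(S,b \right)} = 6 + b$
$W{\left(A \right)} = 6 + A$
$\left(m{\left(14 \right)} + W{\left(n{\left(5,M{\left(6 \right)} \right)} \right)}\right)^{2} = \left(35 + \left(6 + \left(20 + 5 \cdot 6\right)\right)\right)^{2} = \left(35 + \left(6 + \left(20 + 30\right)\right)\right)^{2} = \left(35 + \left(6 + 50\right)\right)^{2} = \left(35 + 56\right)^{2} = 91^{2} = 8281$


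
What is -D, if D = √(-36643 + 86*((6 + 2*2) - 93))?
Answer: -I*√43781 ≈ -209.24*I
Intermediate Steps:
D = I*√43781 (D = √(-36643 + 86*((6 + 4) - 93)) = √(-36643 + 86*(10 - 93)) = √(-36643 + 86*(-83)) = √(-36643 - 7138) = √(-43781) = I*√43781 ≈ 209.24*I)
-D = -I*√43781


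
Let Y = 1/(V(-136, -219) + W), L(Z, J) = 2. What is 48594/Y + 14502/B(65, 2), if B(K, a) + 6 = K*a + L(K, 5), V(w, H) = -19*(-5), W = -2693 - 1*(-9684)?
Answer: 7231081181/21 ≈ 3.4434e+8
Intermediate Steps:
W = 6991 (W = -2693 + 9684 = 6991)
V(w, H) = 95
Y = 1/7086 (Y = 1/(95 + 6991) = 1/7086 ≈ 0.00014112)
B(K, a) = -4 + K*a (B(K, a) = -6 + (K*a + 2) = -6 + (2 + K*a) = -4 + K*a)
48594/Y + 14502/B(65, 2) = 48594/(1/7086) + 14502/(-4 + 65*2) = 48594*7086 + 14502/(-4 + 130) = 344337084 + 14502/126 = 344337084 + 14502*(1/126) = 344337084 + 2417/21 = 7231081181/21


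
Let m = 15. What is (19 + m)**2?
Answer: 1156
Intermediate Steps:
(19 + m)**2 = (19 + 15)**2 = 34**2 = 1156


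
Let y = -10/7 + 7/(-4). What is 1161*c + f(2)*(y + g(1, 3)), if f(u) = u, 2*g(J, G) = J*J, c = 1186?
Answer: 19277169/14 ≈ 1.3769e+6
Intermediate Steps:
y = -89/28 (y = -10*1/7 + 7*(-1/4) = -10/7 - 7/4 = -89/28 ≈ -3.1786)
g(J, G) = J**2/2 (g(J, G) = (J*J)/2 = J**2/2)
1161*c + f(2)*(y + g(1, 3)) = 1161*1186 + 2*(-89/28 + (1/2)*1**2) = 1376946 + 2*(-89/28 + (1/2)*1) = 1376946 + 2*(-89/28 + 1/2) = 1376946 + 2*(-75/28) = 1376946 - 75/14 = 19277169/14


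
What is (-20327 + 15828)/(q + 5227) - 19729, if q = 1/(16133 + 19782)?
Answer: -3703841493259/187727706 ≈ -19730.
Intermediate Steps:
q = 1/35915 ≈ 2.7844e-5
(-20327 + 15828)/(q + 5227) - 19729 = (-20327 + 15828)/(1/35915 + 5227) - 19729 = -4499/187727706/35915 - 19729 = -4499*35915/187727706 - 19729 = -161581585/187727706 - 19729 = -3703841493259/187727706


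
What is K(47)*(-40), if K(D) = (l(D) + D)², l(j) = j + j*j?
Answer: -212152360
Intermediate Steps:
l(j) = j + j²
K(D) = (D + D*(1 + D))² (K(D) = (D*(1 + D) + D)² = (D + D*(1 + D))²)
K(47)*(-40) = (47²*(2 + 47)²)*(-40) = (2209*49²)*(-40) = (2209*2401)*(-40) = 5303809*(-40) = -212152360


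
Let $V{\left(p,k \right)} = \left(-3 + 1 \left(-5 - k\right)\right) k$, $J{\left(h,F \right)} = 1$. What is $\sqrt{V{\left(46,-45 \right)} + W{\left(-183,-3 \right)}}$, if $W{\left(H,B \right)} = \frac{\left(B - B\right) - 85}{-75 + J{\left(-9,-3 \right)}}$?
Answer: $\frac{25 i \sqrt{14578}}{74} \approx 40.79 i$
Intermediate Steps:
$W{\left(H,B \right)} = \frac{85}{74}$ ($W{\left(H,B \right)} = \frac{\left(B - B\right) - 85}{-75 + 1} = \frac{0 - 85}{-74} = \left(-85\right) \left(- \frac{1}{74}\right) = \frac{85}{74}$)
$V{\left(p,k \right)} = k \left(-8 - k\right)$ ($V{\left(p,k \right)} = \left(-3 - \left(5 + k\right)\right) k = \left(-8 - k\right) k = k \left(-8 - k\right)$)
$\sqrt{V{\left(46,-45 \right)} + W{\left(-183,-3 \right)}} = \sqrt{\left(-1\right) \left(-45\right) \left(8 - 45\right) + \frac{85}{74}} = \sqrt{\left(-1\right) \left(-45\right) \left(-37\right) + \frac{85}{74}} = \sqrt{-1665 + \frac{85}{74}} = \sqrt{- \frac{123125}{74}} = \frac{25 i \sqrt{14578}}{74}$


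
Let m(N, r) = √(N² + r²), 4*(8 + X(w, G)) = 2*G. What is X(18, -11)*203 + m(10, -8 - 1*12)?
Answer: -5481/2 + 10*√5 ≈ -2718.1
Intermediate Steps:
X(w, G) = -8 + G/2 (X(w, G) = -8 + (2*G)/4 = -8 + G/2)
X(18, -11)*203 + m(10, -8 - 1*12) = (-8 + (½)*(-11))*203 + √(10² + (-8 - 1*12)²) = (-8 - 11/2)*203 + √(100 + (-8 - 12)²) = -27/2*203 + √(100 + (-20)²) = -5481/2 + √(100 + 400) = -5481/2 + √500 = -5481/2 + 10*√5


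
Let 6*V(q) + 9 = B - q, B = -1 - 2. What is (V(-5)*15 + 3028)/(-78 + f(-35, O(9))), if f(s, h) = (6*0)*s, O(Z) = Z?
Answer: -2007/52 ≈ -38.596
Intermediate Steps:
B = -3
V(q) = -2 - q/6 (V(q) = -3/2 + (-3 - q)/6 = -3/2 + (-1/2 - q/6) = -2 - q/6)
f(s, h) = 0 (f(s, h) = 0*s = 0)
(V(-5)*15 + 3028)/(-78 + f(-35, O(9))) = ((-2 - 1/6*(-5))*15 + 3028)/(-78 + 0) = ((-2 + 5/6)*15 + 3028)/(-78) = (-7/6*15 + 3028)*(-1/78) = (-35/2 + 3028)*(-1/78) = (6021/2)*(-1/78) = -2007/52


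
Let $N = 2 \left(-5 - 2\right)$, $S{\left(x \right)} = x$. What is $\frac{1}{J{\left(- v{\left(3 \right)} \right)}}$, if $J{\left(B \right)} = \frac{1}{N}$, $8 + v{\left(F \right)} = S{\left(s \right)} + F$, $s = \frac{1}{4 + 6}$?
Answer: $-14$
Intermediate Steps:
$s = \frac{1}{10} \approx 0.1$
$N = -14$ ($N = 2 \left(-7\right) = -14$)
$v{\left(F \right)} = - \frac{79}{10} + F$ ($v{\left(F \right)} = -8 + \left(\frac{1}{10} + F\right) = - \frac{79}{10} + F$)
$J{\left(B \right)} = - \frac{1}{14}$ ($J{\left(B \right)} = \frac{1}{-14} = - \frac{1}{14}$)
$\frac{1}{J{\left(- v{\left(3 \right)} \right)}} = \frac{1}{- \frac{1}{14}} = -14$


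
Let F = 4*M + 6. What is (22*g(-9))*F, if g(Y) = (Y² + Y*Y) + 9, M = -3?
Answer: -22572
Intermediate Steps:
F = -6 (F = 4*(-3) + 6 = -12 + 6 = -6)
g(Y) = 9 + 2*Y² (g(Y) = (Y² + Y²) + 9 = 2*Y² + 9 = 9 + 2*Y²)
(22*g(-9))*F = (22*(9 + 2*(-9)²))*(-6) = (22*(9 + 2*81))*(-6) = (22*(9 + 162))*(-6) = (22*171)*(-6) = 3762*(-6) = -22572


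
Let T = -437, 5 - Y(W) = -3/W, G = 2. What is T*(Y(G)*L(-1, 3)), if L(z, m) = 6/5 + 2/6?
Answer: -130663/30 ≈ -4355.4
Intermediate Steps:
Y(W) = 5 + 3/W (Y(W) = 5 - (-3)/W = 5 + 3/W)
L(z, m) = 23/15 (L(z, m) = 6*(1/5) + 2*(1/6) = 6/5 + 1/3 = 23/15)
T*(Y(G)*L(-1, 3)) = -437*(5 + 3/2)*23/15 = -5681*23/(2*15) = -437*299/30 = -130663/30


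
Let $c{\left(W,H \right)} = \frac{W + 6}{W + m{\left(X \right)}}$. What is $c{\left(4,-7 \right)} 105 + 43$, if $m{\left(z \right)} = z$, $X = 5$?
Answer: $\frac{479}{3} \approx 159.67$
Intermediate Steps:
$c{\left(W,H \right)} = \frac{6 + W}{5 + W}$ ($c{\left(W,H \right)} = \frac{W + 6}{W + 5} = \frac{6 + W}{5 + W}$)
$c{\left(4,-7 \right)} 105 + 43 = \frac{6 + 4}{5 + 4} \cdot 105 + 43 = \frac{1}{9} \cdot 10 \cdot 105 + 43 = \frac{10}{9} \cdot 105 + 43 = \frac{350}{3} + 43 = \frac{479}{3}$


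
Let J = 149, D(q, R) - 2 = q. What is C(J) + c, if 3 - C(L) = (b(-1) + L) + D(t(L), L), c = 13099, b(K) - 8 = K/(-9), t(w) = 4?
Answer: 116450/9 ≈ 12939.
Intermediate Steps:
b(K) = 8 - K/9 (b(K) = 8 + K/(-9) = 8 + K*(-⅑) = 8 - K/9)
D(q, R) = 2 + q
C(L) = -100/9 - L (C(L) = 3 - (((8 - ⅑*(-1)) + L) + (2 + 4)) = 3 - (((8 + ⅑) + L) + 6) = 3 - ((73/9 + L) + 6) = 3 - (127/9 + L) = 3 + (-127/9 - L) = -100/9 - L)
C(J) + c = (-100/9 - 1*149) + 13099 = (-100/9 - 149) + 13099 = -1441/9 + 13099 = 116450/9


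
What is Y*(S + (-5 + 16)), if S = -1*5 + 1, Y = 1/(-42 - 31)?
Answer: -7/73 ≈ -0.095890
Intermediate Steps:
Y = -1/73 (Y = 1/(-73) = -1/73 ≈ -0.013699)
S = -4 (S = -5 + 1 = -4)
Y*(S + (-5 + 16)) = -(-4 + (-5 + 16))/73 = -(-4 + 11)/73 = -1/73*7 = -7/73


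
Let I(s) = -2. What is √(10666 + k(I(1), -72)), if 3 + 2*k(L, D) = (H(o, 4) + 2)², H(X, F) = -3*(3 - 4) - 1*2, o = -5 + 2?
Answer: √10669 ≈ 103.29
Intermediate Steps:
o = -3
H(X, F) = 1 (H(X, F) = -3*(-1) - 2 = 3 - 2 = 1)
k(L, D) = 3 (k(L, D) = -3/2 + (1 + 2)²/2 = -3/2 + (½)*3² = -3/2 + (½)*9 = -3/2 + 9/2 = 3)
√(10666 + k(I(1), -72)) = √(10666 + 3) = √10669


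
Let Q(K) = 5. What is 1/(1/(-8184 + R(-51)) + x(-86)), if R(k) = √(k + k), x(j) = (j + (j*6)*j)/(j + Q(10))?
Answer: -80094269413548/43794765247490227 + 2187*I*√102/43794765247490227 ≈ -0.0018289 + 5.0434e-13*I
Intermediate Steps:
x(j) = (j + 6*j²)/(5 + j) (x(j) = (j + (j*6)*j)/(j + 5) = (j + (6*j)*j)/(5 + j) = (j + 6*j²)/(5 + j))
R(k) = √2*√k (R(k) = √(2*k) = √2*√k)
1/(1/(-8184 + R(-51)) + x(-86)) = 1/(1/(-8184 + √2*√(-51)) - 86*(1 + 6*(-86))/(5 - 86)) = 1/(1/(-8184 + √2*(I*√51)) - 86*(1 - 516)/(-81)) = 1/(1/(-8184 + I*√102) - 86*(-1/81)*(-515)) = 1/(1/(-8184 + I*√102) - 44290/81) = 1/(-44290/81 + 1/(-8184 + I*√102))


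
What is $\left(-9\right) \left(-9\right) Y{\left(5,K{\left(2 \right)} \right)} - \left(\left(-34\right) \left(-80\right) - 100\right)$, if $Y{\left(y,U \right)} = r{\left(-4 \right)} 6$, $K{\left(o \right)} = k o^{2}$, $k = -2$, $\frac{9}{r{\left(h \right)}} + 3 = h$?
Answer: $- \frac{22714}{7} \approx -3244.9$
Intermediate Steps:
$r{\left(h \right)} = \frac{9}{-3 + h}$
$K{\left(o \right)} = - 2 o^{2}$
$Y{\left(y,U \right)} = - \frac{54}{7}$ ($Y{\left(y,U \right)} = \frac{9}{-3 - 4} \cdot 6 = \frac{9}{-7} \cdot 6 = 9 \left(- \frac{1}{7}\right) 6 = \left(- \frac{9}{7}\right) 6 = - \frac{54}{7}$)
$\left(-9\right) \left(-9\right) Y{\left(5,K{\left(2 \right)} \right)} - \left(\left(-34\right) \left(-80\right) - 100\right) = \left(-9\right) \left(-9\right) \left(- \frac{54}{7}\right) - \left(\left(-34\right) \left(-80\right) - 100\right) = 81 \left(- \frac{54}{7}\right) - \left(2720 - 100\right) = - \frac{4374}{7} - 2620 = - \frac{22714}{7}$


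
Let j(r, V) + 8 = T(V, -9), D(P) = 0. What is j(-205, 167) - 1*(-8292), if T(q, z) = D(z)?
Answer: 8284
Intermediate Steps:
T(q, z) = 0
j(r, V) = -8 (j(r, V) = -8 + 0 = -8)
j(-205, 167) - 1*(-8292) = -8 - 1*(-8292) = -8 + 8292 = 8284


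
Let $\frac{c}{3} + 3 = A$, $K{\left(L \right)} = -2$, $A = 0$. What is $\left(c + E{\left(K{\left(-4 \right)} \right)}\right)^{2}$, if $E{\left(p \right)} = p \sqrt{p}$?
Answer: $73 + 36 i \sqrt{2} \approx 73.0 + 50.912 i$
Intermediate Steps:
$c = -9$ ($c = -9 + 3 \cdot 0 = -9 + 0 = -9$)
$E{\left(p \right)} = p^{\frac{3}{2}}$
$\left(c + E{\left(K{\left(-4 \right)} \right)}\right)^{2} = \left(-9 + \left(-2\right)^{\frac{3}{2}}\right)^{2} = \left(-9 - 2 i \sqrt{2}\right)^{2}$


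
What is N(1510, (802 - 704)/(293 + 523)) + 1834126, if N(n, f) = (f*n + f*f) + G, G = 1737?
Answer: 305635288753/166464 ≈ 1.8360e+6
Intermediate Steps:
N(n, f) = 1737 + f**2 + f*n (N(n, f) = (f*n + f*f) + 1737 = (f*n + f**2) + 1737 = (f**2 + f*n) + 1737 = 1737 + f**2 + f*n)
N(1510, (802 - 704)/(293 + 523)) + 1834126 = (1737 + ((802 - 704)/(293 + 523))**2 + ((802 - 704)/(293 + 523))*1510) + 1834126 = (1737 + (98/816)**2 + (98/816)*1510) + 1834126 = (1737 + (98*(1/816))**2 + (98*(1/816))*1510) + 1834126 = (1737 + (49/408)**2 + (49/408)*1510) + 1834126 = (1737 + 2401/166464 + 36995/204) + 1834126 = 319338289/166464 + 1834126 = 305635288753/166464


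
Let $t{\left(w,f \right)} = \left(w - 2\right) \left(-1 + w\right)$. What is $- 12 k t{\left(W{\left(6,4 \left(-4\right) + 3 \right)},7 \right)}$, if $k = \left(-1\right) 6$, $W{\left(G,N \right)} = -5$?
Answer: $3024$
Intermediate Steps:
$t{\left(w,f \right)} = \left(-1 + w\right) \left(-2 + w\right)$ ($t{\left(w,f \right)} = \left(-2 + w\right) \left(-1 + w\right) = \left(-1 + w\right) \left(-2 + w\right)$)
$k = -6$
$- 12 k t{\left(W{\left(6,4 \left(-4\right) + 3 \right)},7 \right)} = \left(-12\right) \left(-6\right) \left(2 + \left(-5\right)^{2} - -15\right) = 72 \left(2 + 25 + 15\right) = 72 \cdot 42 = 3024$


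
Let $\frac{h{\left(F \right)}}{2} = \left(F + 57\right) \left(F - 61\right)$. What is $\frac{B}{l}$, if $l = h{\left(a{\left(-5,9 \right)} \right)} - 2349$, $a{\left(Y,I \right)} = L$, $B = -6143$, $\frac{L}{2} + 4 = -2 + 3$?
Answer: $\frac{6143}{9183} \approx 0.66895$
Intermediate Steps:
$L = -6$ ($L = -8 + 2 \left(-2 + 3\right) = -8 + 2 \cdot 1 = -8 + 2 = -6$)
$a{\left(Y,I \right)} = -6$
$h{\left(F \right)} = 2 \left(-61 + F\right) \left(57 + F\right)$ ($h{\left(F \right)} = 2 \left(F + 57\right) \left(F - 61\right) = 2 \left(57 + F\right) \left(-61 + F\right) = 2 \left(-61 + F\right) \left(57 + F\right)$)
$l = -9183$ ($l = \left(-6954 - -48 + 2 \left(-6\right)^{2}\right) - 2349 = \left(-6954 + 48 + 2 \cdot 36\right) - 2349 = \left(-6954 + 48 + 72\right) - 2349 = -6834 - 2349 = -9183$)
$\frac{B}{l} = - \frac{6143}{-9183} = \left(-6143\right) \left(- \frac{1}{9183}\right) = \frac{6143}{9183}$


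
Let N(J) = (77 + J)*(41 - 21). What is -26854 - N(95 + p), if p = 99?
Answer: -32274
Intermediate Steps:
N(J) = 1540 + 20*J (N(J) = (77 + J)*20 = 1540 + 20*J)
-26854 - N(95 + p) = -26854 - (1540 + 20*(95 + 99)) = -26854 - (1540 + 20*194) = -26854 - (1540 + 3880) = -26854 - 1*5420 = -26854 - 5420 = -32274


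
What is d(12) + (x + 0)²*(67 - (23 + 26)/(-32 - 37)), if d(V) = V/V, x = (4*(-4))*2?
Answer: 4784197/69 ≈ 69336.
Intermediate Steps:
x = -32 (x = -16*2 = -32)
d(V) = 1
d(12) + (x + 0)²*(67 - (23 + 26)/(-32 - 37)) = 1 + (-32 + 0)²*(67 - (23 + 26)/(-32 - 37)) = 1 + (-32)²*(67 - 49/(-69)) = 1 + 1024*(67 - 49*(-1)/69) = 1 + 1024*(67 - 1*(-49/69)) = 1 + 1024*(67 + 49/69) = 1 + 1024*(4672/69) = 1 + 4784128/69 = 4784197/69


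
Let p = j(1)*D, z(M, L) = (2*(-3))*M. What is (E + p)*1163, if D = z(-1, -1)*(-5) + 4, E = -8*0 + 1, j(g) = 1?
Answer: -29075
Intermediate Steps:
z(M, L) = -6*M
E = 1 (E = 0 + 1 = 1)
D = -26 (D = -6*(-1)*(-5) + 4 = 6*(-5) + 4 = -30 + 4 = -26)
p = -26 (p = 1*(-26) = -26)
(E + p)*1163 = (1 - 26)*1163 = -25*1163 = -29075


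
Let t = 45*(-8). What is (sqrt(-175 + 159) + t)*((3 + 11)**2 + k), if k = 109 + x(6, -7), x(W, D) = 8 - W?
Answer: -110520 + 1228*I ≈ -1.1052e+5 + 1228.0*I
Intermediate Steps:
t = -360
k = 111 (k = 109 + (8 - 1*6) = 109 + (8 - 6) = 109 + 2 = 111)
(sqrt(-175 + 159) + t)*((3 + 11)**2 + k) = (sqrt(-175 + 159) - 360)*((3 + 11)**2 + 111) = (sqrt(-16) - 360)*(14**2 + 111) = (4*I - 360)*(196 + 111) = (-360 + 4*I)*307 = -110520 + 1228*I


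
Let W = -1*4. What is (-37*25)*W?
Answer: 3700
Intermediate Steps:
W = -4
(-37*25)*W = -37*25*(-4) = -925*(-4) = 3700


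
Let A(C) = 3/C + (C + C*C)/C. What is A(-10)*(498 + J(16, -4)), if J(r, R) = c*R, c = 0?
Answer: -23157/5 ≈ -4631.4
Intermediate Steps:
A(C) = 3/C + (C + C²)/C
J(r, R) = 0 (J(r, R) = 0*R = 0)
A(-10)*(498 + J(16, -4)) = (1 - 10 + 3/(-10))*(498 + 0) = (1 - 10 + 3*(-⅒))*498 = (1 - 10 - 3/10)*498 = -93/10*498 = -23157/5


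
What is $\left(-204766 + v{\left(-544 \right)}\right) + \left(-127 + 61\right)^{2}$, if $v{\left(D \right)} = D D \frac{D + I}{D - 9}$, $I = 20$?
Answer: $\frac{44243734}{553} \approx 80007.0$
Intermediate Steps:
$v{\left(D \right)} = \frac{D^{2} \left(20 + D\right)}{-9 + D}$ ($v{\left(D \right)} = D D \frac{D + 20}{D - 9} = D^{2} \frac{20 + D}{-9 + D} = \frac{D^{2} \left(20 + D\right)}{-9 + D}$)
$\left(-204766 + v{\left(-544 \right)}\right) + \left(-127 + 61\right)^{2} = \left(-204766 + \frac{\left(-544\right)^{2} \left(20 - 544\right)}{-9 - 544}\right) + \left(-127 + 61\right)^{2} = \left(-204766 + 295936 \frac{1}{-553} \left(-524\right)\right) + \left(-66\right)^{2} = \left(-204766 + 295936 \left(- \frac{1}{553}\right) \left(-524\right)\right) + 4356 = \left(-204766 + \frac{155070464}{553}\right) + 4356 = \frac{41834866}{553} + 4356 = \frac{44243734}{553}$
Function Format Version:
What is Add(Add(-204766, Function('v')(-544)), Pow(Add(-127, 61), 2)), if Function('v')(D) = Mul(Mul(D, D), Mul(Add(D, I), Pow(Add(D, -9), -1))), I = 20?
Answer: Rational(44243734, 553) ≈ 80007.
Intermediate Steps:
Function('v')(D) = Mul(Pow(D, 2), Pow(Add(-9, D), -1), Add(20, D)) (Function('v')(D) = Mul(Mul(D, D), Mul(Add(D, 20), Pow(Add(D, -9), -1))) = Mul(Pow(D, 2), Mul(Add(20, D), Pow(Add(-9, D), -1))) = Mul(Pow(D, 2), Mul(Pow(Add(-9, D), -1), Add(20, D))) = Mul(Pow(D, 2), Pow(Add(-9, D), -1), Add(20, D)))
Add(Add(-204766, Function('v')(-544)), Pow(Add(-127, 61), 2)) = Add(Add(-204766, Mul(Pow(-544, 2), Pow(Add(-9, -544), -1), Add(20, -544))), Pow(Add(-127, 61), 2)) = Add(Add(-204766, Mul(295936, Pow(-553, -1), -524)), Pow(-66, 2)) = Add(Add(-204766, Mul(295936, Rational(-1, 553), -524)), 4356) = Add(Add(-204766, Rational(155070464, 553)), 4356) = Add(Rational(41834866, 553), 4356) = Rational(44243734, 553)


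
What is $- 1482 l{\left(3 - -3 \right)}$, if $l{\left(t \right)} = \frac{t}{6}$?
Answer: $-1482$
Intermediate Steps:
$l{\left(t \right)} = \frac{t}{6}$ ($l{\left(t \right)} = t \frac{1}{6} = \frac{t}{6}$)
$- 1482 l{\left(3 - -3 \right)} = - 1482 \frac{3 - -3}{6} = - 1482 \frac{3 + 3}{6} = - 1482 \cdot \frac{1}{6} \cdot 6 = \left(-1482\right) 1 = -1482$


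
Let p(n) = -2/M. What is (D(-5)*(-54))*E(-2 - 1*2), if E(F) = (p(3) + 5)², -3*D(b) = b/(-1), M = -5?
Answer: 13122/5 ≈ 2624.4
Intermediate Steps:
D(b) = b/3 (D(b) = -b/(3*(-1)) = -b*(-1)/3 = -(-1)*b/3 = b/3)
p(n) = ⅖ (p(n) = -2/(-5) = -2*(-⅕) = ⅖)
E(F) = 729/25 (E(F) = (⅖ + 5)² = (27/5)² = 729/25)
(D(-5)*(-54))*E(-2 - 1*2) = (((⅓)*(-5))*(-54))*(729/25) = -5/3*(-54)*(729/25) = 90*(729/25) = 13122/5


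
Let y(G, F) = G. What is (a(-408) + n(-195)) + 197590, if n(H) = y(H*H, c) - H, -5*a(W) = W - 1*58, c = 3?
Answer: 1179516/5 ≈ 2.3590e+5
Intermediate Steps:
a(W) = 58/5 - W/5 (a(W) = -(W - 1*58)/5 = -(W - 58)/5 = -(-58 + W)/5 = 58/5 - W/5)
n(H) = H² - H (n(H) = H*H - H = H² - H)
(a(-408) + n(-195)) + 197590 = ((58/5 - ⅕*(-408)) - 195*(-1 - 195)) + 197590 = ((58/5 + 408/5) - 195*(-196)) + 197590 = (466/5 + 38220) + 197590 = 191566/5 + 197590 = 1179516/5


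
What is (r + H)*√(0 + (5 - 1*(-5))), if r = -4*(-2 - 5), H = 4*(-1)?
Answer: 24*√10 ≈ 75.895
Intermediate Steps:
H = -4
r = 28 (r = -4*(-7) = 28)
(r + H)*√(0 + (5 - 1*(-5))) = (28 - 4)*√(0 + (5 - 1*(-5))) = 24*√(0 + (5 + 5)) = 24*√(0 + 10) = 24*√10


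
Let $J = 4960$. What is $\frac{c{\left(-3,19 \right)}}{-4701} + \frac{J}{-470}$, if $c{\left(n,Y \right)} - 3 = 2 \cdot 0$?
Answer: $- \frac{777279}{73649} \approx -10.554$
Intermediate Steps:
$c{\left(n,Y \right)} = 3$ ($c{\left(n,Y \right)} = 3 + 2 \cdot 0 = 3 + 0 = 3$)
$\frac{c{\left(-3,19 \right)}}{-4701} + \frac{J}{-470} = \frac{3}{-4701} + \frac{4960}{-470} = 3 \left(- \frac{1}{4701}\right) + 4960 \left(- \frac{1}{470}\right) = - \frac{1}{1567} - \frac{496}{47} = - \frac{777279}{73649}$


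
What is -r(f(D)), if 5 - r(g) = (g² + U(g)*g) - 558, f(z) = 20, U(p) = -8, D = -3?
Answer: -323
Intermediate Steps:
r(g) = 563 - g² + 8*g (r(g) = 5 - ((g² - 8*g) - 558) = 5 - (-558 + g² - 8*g) = 5 + (558 - g² + 8*g) = 563 - g² + 8*g)
-r(f(D)) = -(563 - 1*20² + 8*20) = -(563 - 1*400 + 160) = -(563 - 400 + 160) = -1*323 = -323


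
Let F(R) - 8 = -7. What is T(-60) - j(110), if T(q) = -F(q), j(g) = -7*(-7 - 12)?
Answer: -134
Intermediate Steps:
j(g) = 133 (j(g) = -7*(-19) = 133)
F(R) = 1 (F(R) = 8 - 7 = 1)
T(q) = -1 (T(q) = -1*1 = -1)
T(-60) - j(110) = -1 - 1*133 = -1 - 133 = -134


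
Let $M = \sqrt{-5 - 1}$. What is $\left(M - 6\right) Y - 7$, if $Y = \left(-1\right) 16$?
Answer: $89 - 16 i \sqrt{6} \approx 89.0 - 39.192 i$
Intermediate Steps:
$Y = -16$
$M = i \sqrt{6}$ ($M = \sqrt{-6} = i \sqrt{6} \approx 2.4495 i$)
$\left(M - 6\right) Y - 7 = \left(i \sqrt{6} - 6\right) \left(-16\right) - 7 = \left(-6 + i \sqrt{6}\right) \left(-16\right) - 7 = \left(96 - 16 i \sqrt{6}\right) - 7 = 89 - 16 i \sqrt{6}$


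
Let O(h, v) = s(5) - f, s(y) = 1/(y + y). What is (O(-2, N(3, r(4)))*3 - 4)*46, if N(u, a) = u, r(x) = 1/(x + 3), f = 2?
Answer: -2231/5 ≈ -446.20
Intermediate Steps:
r(x) = 1/(3 + x)
s(y) = 1/(2*y)
O(h, v) = -19/10 (O(h, v) = (1/2)/5 - 1*2 = (1/2)*(1/5) - 2 = 1/10 - 2 = -19/10)
(O(-2, N(3, r(4)))*3 - 4)*46 = (-19/10*3 - 4)*46 = (-57/10 - 4)*46 = -97/10*46 = -2231/5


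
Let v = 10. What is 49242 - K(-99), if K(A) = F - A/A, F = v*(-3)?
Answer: 49273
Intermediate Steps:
F = -30 (F = 10*(-3) = -30)
K(A) = -31 (K(A) = -30 - A/A = -30 - 1*1 = -30 - 1 = -31)
49242 - K(-99) = 49242 - 1*(-31) = 49242 + 31 = 49273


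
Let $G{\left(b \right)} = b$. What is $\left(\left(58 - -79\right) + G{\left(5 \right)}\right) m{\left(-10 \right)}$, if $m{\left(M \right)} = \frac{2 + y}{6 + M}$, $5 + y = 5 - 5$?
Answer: $\frac{213}{2} \approx 106.5$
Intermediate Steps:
$y = -5$ ($y = -5 + \left(5 - 5\right) = -5 + 0 = -5$)
$m{\left(M \right)} = - \frac{3}{6 + M}$ ($m{\left(M \right)} = \frac{2 - 5}{6 + M} = - \frac{3}{6 + M}$)
$\left(\left(58 - -79\right) + G{\left(5 \right)}\right) m{\left(-10 \right)} = \left(\left(58 - -79\right) + 5\right) \left(- \frac{3}{6 - 10}\right) = \left(\left(58 + 79\right) + 5\right) \left(- \frac{3}{-4}\right) = \left(137 + 5\right) \left(\left(-3\right) \left(- \frac{1}{4}\right)\right) = 142 \cdot \frac{3}{4} = \frac{213}{2}$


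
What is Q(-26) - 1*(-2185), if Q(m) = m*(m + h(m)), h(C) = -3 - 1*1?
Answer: 2965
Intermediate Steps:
h(C) = -4 (h(C) = -3 - 1 = -4)
Q(m) = m*(-4 + m) (Q(m) = m*(m - 4) = m*(-4 + m))
Q(-26) - 1*(-2185) = -26*(-4 - 26) - 1*(-2185) = -26*(-30) + 2185 = 780 + 2185 = 2965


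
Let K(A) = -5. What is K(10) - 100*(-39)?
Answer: 3895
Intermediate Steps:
K(10) - 100*(-39) = -5 - 100*(-39) = -5 + 3900 = 3895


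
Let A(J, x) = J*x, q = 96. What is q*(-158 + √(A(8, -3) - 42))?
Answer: -15168 + 96*I*√66 ≈ -15168.0 + 779.91*I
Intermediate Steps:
q*(-158 + √(A(8, -3) - 42)) = 96*(-158 + √(8*(-3) - 42)) = 96*(-158 + √(-24 - 42)) = 96*(-158 + √(-66)) = 96*(-158 + I*√66) = -15168 + 96*I*√66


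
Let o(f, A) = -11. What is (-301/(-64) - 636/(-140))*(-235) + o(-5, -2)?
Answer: -978345/448 ≈ -2183.8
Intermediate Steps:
(-301/(-64) - 636/(-140))*(-235) + o(-5, -2) = (-301/(-64) - 636/(-140))*(-235) - 11 = (-301*(-1/64) - 636*(-1/140))*(-235) - 11 = (301/64 + 159/35)*(-235) - 11 = (20711/2240)*(-235) - 11 = -973417/448 - 11 = -978345/448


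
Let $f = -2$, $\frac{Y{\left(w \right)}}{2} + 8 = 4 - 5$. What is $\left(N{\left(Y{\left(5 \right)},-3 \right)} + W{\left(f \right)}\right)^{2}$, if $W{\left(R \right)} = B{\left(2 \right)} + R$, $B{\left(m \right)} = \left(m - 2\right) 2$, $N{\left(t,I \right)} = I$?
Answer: $25$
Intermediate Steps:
$Y{\left(w \right)} = -18$ ($Y{\left(w \right)} = -16 + 2 \left(4 - 5\right) = -16 + 2 \left(-1\right) = -16 - 2 = -18$)
$B{\left(m \right)} = -4 + 2 m$ ($B{\left(m \right)} = \left(-2 + m\right) 2 = -4 + 2 m$)
$W{\left(R \right)} = R$ ($W{\left(R \right)} = \left(-4 + 2 \cdot 2\right) + R = \left(-4 + 4\right) + R = 0 + R = R$)
$\left(N{\left(Y{\left(5 \right)},-3 \right)} + W{\left(f \right)}\right)^{2} = \left(-3 - 2\right)^{2} = \left(-5\right)^{2} = 25$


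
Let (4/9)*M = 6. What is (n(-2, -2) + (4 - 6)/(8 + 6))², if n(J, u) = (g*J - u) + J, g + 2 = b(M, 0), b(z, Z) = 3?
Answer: 225/49 ≈ 4.5918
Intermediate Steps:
M = 27/2 (M = (9/4)*6 = 27/2 ≈ 13.500)
g = 1 (g = -2 + 3 = 1)
n(J, u) = -u + 2*J (n(J, u) = (1*J - u) + J = (J - u) + J = -u + 2*J)
(n(-2, -2) + (4 - 6)/(8 + 6))² = ((-1*(-2) + 2*(-2)) + (4 - 6)/(8 + 6))² = ((2 - 4) - 2/14)² = (-2 - 2*1/14)² = (-2 - ⅐)² = (-15/7)² = 225/49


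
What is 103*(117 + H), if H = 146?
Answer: 27089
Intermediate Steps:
103*(117 + H) = 103*(117 + 146) = 103*263 = 27089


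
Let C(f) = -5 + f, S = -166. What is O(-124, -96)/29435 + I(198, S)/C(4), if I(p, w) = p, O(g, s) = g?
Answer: -5828254/29435 ≈ -198.00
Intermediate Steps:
O(-124, -96)/29435 + I(198, S)/C(4) = -124/29435 + 198/(-5 + 4) = -124*1/29435 + 198/(-1) = -124/29435 + 198*(-1) = -124/29435 - 198 = -5828254/29435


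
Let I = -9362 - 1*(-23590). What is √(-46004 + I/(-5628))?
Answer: I*√91076777295/1407 ≈ 214.49*I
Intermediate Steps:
I = 14228 (I = -9362 + 23590 = 14228)
√(-46004 + I/(-5628)) = √(-46004 + 14228/(-5628)) = √(-46004 + 14228*(-1/5628)) = √(-46004 - 3557/1407) = √(-64731185/1407) = I*√91076777295/1407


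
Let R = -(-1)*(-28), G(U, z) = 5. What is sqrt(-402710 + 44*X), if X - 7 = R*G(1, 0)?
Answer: 7*I*sqrt(8338) ≈ 639.19*I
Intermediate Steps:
R = -28 (R = -1*28 = -28)
X = -133 (X = 7 - 28*5 = 7 - 140 = -133)
sqrt(-402710 + 44*X) = sqrt(-402710 + 44*(-133)) = sqrt(-402710 - 5852) = sqrt(-408562) = 7*I*sqrt(8338)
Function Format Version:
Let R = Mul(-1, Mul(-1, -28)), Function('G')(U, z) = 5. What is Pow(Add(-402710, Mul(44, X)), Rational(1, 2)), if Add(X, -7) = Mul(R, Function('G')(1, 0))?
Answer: Mul(7, I, Pow(8338, Rational(1, 2))) ≈ Mul(639.19, I)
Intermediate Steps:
R = -28 (R = Mul(-1, 28) = -28)
X = -133 (X = Add(7, Mul(-28, 5)) = Add(7, -140) = -133)
Pow(Add(-402710, Mul(44, X)), Rational(1, 2)) = Pow(Add(-402710, Mul(44, -133)), Rational(1, 2)) = Pow(Add(-402710, -5852), Rational(1, 2)) = Pow(-408562, Rational(1, 2)) = Mul(7, I, Pow(8338, Rational(1, 2)))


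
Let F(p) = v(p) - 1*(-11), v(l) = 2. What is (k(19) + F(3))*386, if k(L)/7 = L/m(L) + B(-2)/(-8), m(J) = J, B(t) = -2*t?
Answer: 6369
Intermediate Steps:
k(L) = 7/2 (k(L) = 7*(L/L - 2*(-2)/(-8)) = 7*(1 + 4*(-1/8)) = 7*(1 - 1/2) = 7*(1/2) = 7/2)
F(p) = 13 (F(p) = 2 - 1*(-11) = 2 + 11 = 13)
(k(19) + F(3))*386 = (7/2 + 13)*386 = (33/2)*386 = 6369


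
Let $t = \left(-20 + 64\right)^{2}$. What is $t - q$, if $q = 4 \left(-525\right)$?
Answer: $4036$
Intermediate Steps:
$q = -2100$
$t = 1936$ ($t = 44^{2} = 1936$)
$t - q = 1936 - -2100 = 1936 + 2100 = 4036$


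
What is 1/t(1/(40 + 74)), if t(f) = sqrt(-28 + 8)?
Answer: -I*sqrt(5)/10 ≈ -0.22361*I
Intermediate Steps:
t(f) = 2*I*sqrt(5) (t(f) = sqrt(-20) = 2*I*sqrt(5))
1/t(1/(40 + 74)) = 1/(2*I*sqrt(5)) = -I*sqrt(5)/10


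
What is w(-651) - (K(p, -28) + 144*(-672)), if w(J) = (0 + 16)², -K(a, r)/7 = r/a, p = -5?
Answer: 485316/5 ≈ 97063.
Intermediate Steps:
K(a, r) = -7*r/a
w(J) = 256 (w(J) = 16² = 256)
w(-651) - (K(p, -28) + 144*(-672)) = 256 - (-7*(-28)/(-5) + 144*(-672)) = 256 - (-7*(-28)*(-⅕) - 96768) = 256 - (-196/5 - 96768) = 256 - 1*(-484036/5) = 256 + 484036/5 = 485316/5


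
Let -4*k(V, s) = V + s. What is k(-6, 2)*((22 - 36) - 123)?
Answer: -137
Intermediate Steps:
k(V, s) = -V/4 - s/4 (k(V, s) = -(V + s)/4 = -V/4 - s/4)
k(-6, 2)*((22 - 36) - 123) = (-1/4*(-6) - 1/4*2)*((22 - 36) - 123) = (3/2 - 1/2)*(-14 - 123) = 1*(-137) = -137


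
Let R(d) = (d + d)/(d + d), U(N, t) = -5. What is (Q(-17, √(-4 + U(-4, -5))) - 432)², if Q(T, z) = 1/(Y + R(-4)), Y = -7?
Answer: 6723649/36 ≈ 1.8677e+5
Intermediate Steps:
R(d) = 1 (R(d) = (2*d)/((2*d)) = (2*d)*(1/(2*d)) = 1)
Q(T, z) = -⅙ (Q(T, z) = 1/(-7 + 1) = 1/(-6) = -⅙)
(Q(-17, √(-4 + U(-4, -5))) - 432)² = (-⅙ - 432)² = (-2593/6)² = 6723649/36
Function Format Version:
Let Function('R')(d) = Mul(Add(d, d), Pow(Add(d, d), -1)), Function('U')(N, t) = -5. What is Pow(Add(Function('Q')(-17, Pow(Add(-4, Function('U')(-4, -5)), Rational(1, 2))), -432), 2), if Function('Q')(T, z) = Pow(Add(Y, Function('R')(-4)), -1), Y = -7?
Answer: Rational(6723649, 36) ≈ 1.8677e+5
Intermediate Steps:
Function('R')(d) = 1 (Function('R')(d) = Mul(Mul(2, d), Pow(Mul(2, d), -1)) = Mul(Mul(2, d), Mul(Rational(1, 2), Pow(d, -1))) = 1)
Function('Q')(T, z) = Rational(-1, 6) (Function('Q')(T, z) = Pow(Add(-7, 1), -1) = Pow(-6, -1) = Rational(-1, 6))
Pow(Add(Function('Q')(-17, Pow(Add(-4, Function('U')(-4, -5)), Rational(1, 2))), -432), 2) = Pow(Add(Rational(-1, 6), -432), 2) = Pow(Rational(-2593, 6), 2) = Rational(6723649, 36)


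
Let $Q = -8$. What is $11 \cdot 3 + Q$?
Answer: $25$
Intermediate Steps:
$11 \cdot 3 + Q = 11 \cdot 3 - 8 = 33 - 8 = 25$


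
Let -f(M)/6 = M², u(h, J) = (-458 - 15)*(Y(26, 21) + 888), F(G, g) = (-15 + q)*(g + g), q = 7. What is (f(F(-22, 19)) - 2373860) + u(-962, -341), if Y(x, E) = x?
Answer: -3360678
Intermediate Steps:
F(G, g) = -16*g (F(G, g) = (-15 + 7)*(g + g) = -16*g)
u(h, J) = -432322 (u(h, J) = (-458 - 15)*(26 + 888) = -473*914 = -432322)
f(M) = -6*M²
(f(F(-22, 19)) - 2373860) + u(-962, -341) = (-6*(-16*19)² - 2373860) - 432322 = (-6*(-304)² - 2373860) - 432322 = (-6*92416 - 2373860) - 432322 = (-554496 - 2373860) - 432322 = -2928356 - 432322 = -3360678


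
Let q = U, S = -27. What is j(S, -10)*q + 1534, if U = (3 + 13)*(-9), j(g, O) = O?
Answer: 2974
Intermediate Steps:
U = -144 (U = 16*(-9) = -144)
q = -144
j(S, -10)*q + 1534 = -10*(-144) + 1534 = 1440 + 1534 = 2974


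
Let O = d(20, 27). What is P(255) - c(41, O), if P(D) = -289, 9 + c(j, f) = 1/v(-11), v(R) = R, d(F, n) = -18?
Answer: -3079/11 ≈ -279.91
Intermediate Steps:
O = -18
c(j, f) = -100/11 (c(j, f) = -9 + 1/(-11) = -9 - 1/11 = -100/11)
P(255) - c(41, O) = -289 - 1*(-100/11) = -289 + 100/11 = -3079/11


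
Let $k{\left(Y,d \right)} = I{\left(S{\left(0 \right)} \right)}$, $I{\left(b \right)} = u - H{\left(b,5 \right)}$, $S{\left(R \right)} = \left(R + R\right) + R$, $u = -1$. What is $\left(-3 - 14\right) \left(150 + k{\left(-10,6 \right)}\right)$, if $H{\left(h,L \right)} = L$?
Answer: $-2448$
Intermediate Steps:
$S{\left(R \right)} = 3 R$ ($S{\left(R \right)} = 2 R + R = 3 R$)
$I{\left(b \right)} = -6$ ($I{\left(b \right)} = -1 - 5 = -6$)
$k{\left(Y,d \right)} = -6$
$\left(-3 - 14\right) \left(150 + k{\left(-10,6 \right)}\right) = \left(-3 - 14\right) \left(150 - 6\right) = \left(-3 - 14\right) 144 = \left(-17\right) 144 = -2448$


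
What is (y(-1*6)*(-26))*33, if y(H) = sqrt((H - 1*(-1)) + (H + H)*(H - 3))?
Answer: -858*sqrt(103) ≈ -8707.8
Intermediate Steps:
y(H) = sqrt(1 + H + 2*H*(-3 + H)) (y(H) = sqrt((H + 1) + (2*H)*(-3 + H)) = sqrt((1 + H) + 2*H*(-3 + H)) = sqrt(1 + H + 2*H*(-3 + H)))
(y(-1*6)*(-26))*33 = (sqrt(1 - (-5)*6 + 2*(-1*6)**2)*(-26))*33 = (sqrt(1 - 5*(-6) + 2*(-6)**2)*(-26))*33 = (sqrt(1 + 30 + 2*36)*(-26))*33 = (sqrt(1 + 30 + 72)*(-26))*33 = (sqrt(103)*(-26))*33 = -26*sqrt(103)*33 = -858*sqrt(103)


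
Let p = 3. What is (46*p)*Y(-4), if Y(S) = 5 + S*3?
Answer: -966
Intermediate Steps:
Y(S) = 5 + 3*S
(46*p)*Y(-4) = (46*3)*(5 + 3*(-4)) = 138*(5 - 12) = 138*(-7) = -966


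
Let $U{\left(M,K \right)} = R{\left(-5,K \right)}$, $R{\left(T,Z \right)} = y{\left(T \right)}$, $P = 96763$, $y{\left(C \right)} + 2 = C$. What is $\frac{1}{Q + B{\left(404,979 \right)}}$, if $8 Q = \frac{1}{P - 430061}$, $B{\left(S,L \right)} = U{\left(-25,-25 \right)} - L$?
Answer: $- \frac{2666384}{2629054625} \approx -0.0010142$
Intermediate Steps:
$y{\left(C \right)} = -2 + C$
$R{\left(T,Z \right)} = -2 + T$
$U{\left(M,K \right)} = -7$ ($U{\left(M,K \right)} = -2 - 5 = -7$)
$B{\left(S,L \right)} = -7 - L$
$Q = - \frac{1}{2666384}$ ($Q = \frac{1}{8 \left(96763 - 430061\right)} = \frac{1}{8 \left(-333298\right)} = \frac{1}{8} \left(- \frac{1}{333298}\right) = - \frac{1}{2666384} \approx -3.7504 \cdot 10^{-7}$)
$\frac{1}{Q + B{\left(404,979 \right)}} = \frac{1}{- \frac{1}{2666384} - 986} = \frac{1}{- \frac{2629054625}{2666384}} = - \frac{2666384}{2629054625}$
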